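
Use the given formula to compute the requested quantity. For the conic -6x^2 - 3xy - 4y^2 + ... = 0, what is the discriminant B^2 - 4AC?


The discriminant of a conic Ax^2 + Bxy + Cy^2 + ... = 0 is B^2 - 4AC.
B^2 = (-3)^2 = 9
4AC = 4*(-6)*(-4) = 96
Discriminant = 9 - 96 = -87

-87


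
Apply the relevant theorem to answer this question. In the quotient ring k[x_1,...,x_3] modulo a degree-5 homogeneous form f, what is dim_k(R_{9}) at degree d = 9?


For R = k[x_1,...,x_n]/(f) with f homogeneous of degree e:
The Hilbert series is (1 - t^e)/(1 - t)^n.
So h(d) = C(d+n-1, n-1) - C(d-e+n-1, n-1) for d >= e.
With n=3, e=5, d=9:
C(9+3-1, 3-1) = C(11, 2) = 55
C(9-5+3-1, 3-1) = C(6, 2) = 15
h(9) = 55 - 15 = 40

40


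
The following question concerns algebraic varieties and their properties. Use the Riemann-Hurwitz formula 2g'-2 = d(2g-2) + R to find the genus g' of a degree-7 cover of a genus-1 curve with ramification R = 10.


Riemann-Hurwitz formula: 2g' - 2 = d(2g - 2) + R
Given: d = 7, g = 1, R = 10
2g' - 2 = 7*(2*1 - 2) + 10
2g' - 2 = 7*0 + 10
2g' - 2 = 0 + 10 = 10
2g' = 12
g' = 6

6


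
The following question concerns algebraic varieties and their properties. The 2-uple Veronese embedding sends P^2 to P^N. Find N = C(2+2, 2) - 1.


The Veronese embedding v_d: P^n -> P^N maps each point to all
degree-d monomials in n+1 homogeneous coordinates.
N = C(n+d, d) - 1
N = C(2+2, 2) - 1
N = C(4, 2) - 1
C(4, 2) = 6
N = 6 - 1 = 5

5


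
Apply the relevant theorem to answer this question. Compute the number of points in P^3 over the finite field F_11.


P^3(F_11) has (q^(n+1) - 1)/(q - 1) points.
= 11^3 + 11^2 + 11^1 + 11^0
= 1331 + 121 + 11 + 1
= 1464

1464


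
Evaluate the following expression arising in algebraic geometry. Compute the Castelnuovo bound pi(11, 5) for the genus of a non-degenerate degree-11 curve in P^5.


Castelnuovo's bound: write d - 1 = m(r-1) + epsilon with 0 <= epsilon < r-1.
d - 1 = 11 - 1 = 10
r - 1 = 5 - 1 = 4
10 = 2*4 + 2, so m = 2, epsilon = 2
pi(d, r) = m(m-1)(r-1)/2 + m*epsilon
= 2*1*4/2 + 2*2
= 8/2 + 4
= 4 + 4 = 8

8


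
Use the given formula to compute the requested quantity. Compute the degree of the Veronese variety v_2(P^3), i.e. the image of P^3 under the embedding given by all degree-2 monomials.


The Veronese variety v_2(P^3) has degree d^r.
d^r = 2^3 = 8

8


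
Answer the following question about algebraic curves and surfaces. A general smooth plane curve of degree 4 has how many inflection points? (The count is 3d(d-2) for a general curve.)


For a general smooth plane curve C of degree d, the inflection points are
the intersection of C with its Hessian curve, which has degree 3(d-2).
By Bezout, the total intersection number is d * 3(d-2) = 4 * 6 = 24.
For a general curve every flex is ordinary, so each contributes
multiplicity 1 to C·Hess(C), and the number of distinct inflection
points is 3d(d-2).
Inflection points = 3*4*(4-2) = 3*4*2 = 24

24


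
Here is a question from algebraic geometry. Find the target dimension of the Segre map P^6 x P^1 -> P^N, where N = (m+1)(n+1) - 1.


The Segre embedding maps P^m x P^n into P^N via
all products of coordinates from each factor.
N = (m+1)(n+1) - 1
N = (6+1)(1+1) - 1
N = 7*2 - 1
N = 14 - 1 = 13

13


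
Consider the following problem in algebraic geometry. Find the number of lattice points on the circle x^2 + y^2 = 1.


Systematically check integer values of x where x^2 <= 1.
For each valid x, check if 1 - x^2 is a perfect square.
x=0: 1 - 0 = 1, sqrt = 1 (valid)
x=1: 1 - 1 = 0, sqrt = 0 (valid)
Total integer solutions found: 4

4


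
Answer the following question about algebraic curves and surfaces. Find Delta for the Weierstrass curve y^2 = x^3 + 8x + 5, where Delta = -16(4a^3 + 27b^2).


Compute each component:
4a^3 = 4*8^3 = 4*512 = 2048
27b^2 = 27*5^2 = 27*25 = 675
4a^3 + 27b^2 = 2048 + 675 = 2723
Delta = -16*2723 = -43568

-43568


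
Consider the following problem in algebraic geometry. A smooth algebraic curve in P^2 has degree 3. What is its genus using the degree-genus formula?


Using the genus formula for smooth plane curves:
g = (d-1)(d-2)/2
g = (3-1)(3-2)/2
g = 2*1/2
g = 2/2 = 1

1


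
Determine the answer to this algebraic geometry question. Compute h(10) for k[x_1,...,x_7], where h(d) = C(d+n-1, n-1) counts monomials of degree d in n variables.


The Hilbert function for the polynomial ring in 7 variables is:
h(d) = C(d+n-1, n-1)
h(10) = C(10+7-1, 7-1) = C(16, 6)
= 16! / (6! * 10!)
= 8008

8008


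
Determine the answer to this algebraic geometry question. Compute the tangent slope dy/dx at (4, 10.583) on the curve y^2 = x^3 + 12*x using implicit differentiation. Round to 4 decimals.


Using implicit differentiation of y^2 = x^3 + 12*x:
2y * dy/dx = 3x^2 + 12
dy/dx = (3x^2 + 12)/(2y)
Numerator: 3*4^2 + 12 = 60
Denominator: 2*10.583 = 21.166
dy/dx = 60/21.166 = 2.8347

2.8347


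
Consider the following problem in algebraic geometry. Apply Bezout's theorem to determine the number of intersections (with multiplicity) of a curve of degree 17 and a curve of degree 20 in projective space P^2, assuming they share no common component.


Bezout's theorem states the intersection count equals the product of degrees.
Intersection count = 17 * 20 = 340

340


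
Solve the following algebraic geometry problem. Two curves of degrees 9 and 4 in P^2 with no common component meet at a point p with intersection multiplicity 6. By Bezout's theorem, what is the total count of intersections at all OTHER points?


By Bezout's theorem, the total intersection number is d1 * d2.
Total = 9 * 4 = 36
Intersection multiplicity at p = 6
Remaining intersections = 36 - 6 = 30

30


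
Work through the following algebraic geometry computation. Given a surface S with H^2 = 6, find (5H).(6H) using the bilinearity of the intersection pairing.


Using bilinearity of the intersection pairing on a surface S:
(aH).(bH) = ab * (H.H)
We have H^2 = 6.
D.E = (5H).(6H) = 5*6*6
= 30*6
= 180

180


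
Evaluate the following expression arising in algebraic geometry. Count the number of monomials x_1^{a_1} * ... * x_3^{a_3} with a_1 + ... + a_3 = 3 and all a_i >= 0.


The number of degree-3 monomials in 3 variables is C(d+n-1, n-1).
= C(3+3-1, 3-1) = C(5, 2)
= 10

10


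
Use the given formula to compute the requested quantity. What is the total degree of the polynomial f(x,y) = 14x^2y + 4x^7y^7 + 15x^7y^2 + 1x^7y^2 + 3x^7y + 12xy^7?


Examine each term for its total degree (sum of exponents).
  Term '14x^2y' has total degree 2+1 = 3.
  Term '4x^7y^7' has total degree 7+7 = 14.
  Term '15x^7y^2' has total degree 7+2 = 9.
  Term '1x^7y^2' has total degree 7+2 = 9.
  Term '3x^7y' has total degree 7+1 = 8.
  Term '12xy^7' has total degree 1+7 = 8.
The maximum total degree among all terms is 14.

14


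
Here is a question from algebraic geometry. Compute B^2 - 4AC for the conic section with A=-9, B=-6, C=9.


The discriminant of a conic Ax^2 + Bxy + Cy^2 + ... = 0 is B^2 - 4AC.
B^2 = (-6)^2 = 36
4AC = 4*(-9)*9 = -324
Discriminant = 36 + 324 = 360

360


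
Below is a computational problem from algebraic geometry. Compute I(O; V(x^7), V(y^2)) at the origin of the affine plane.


The intersection multiplicity of V(x^a) and V(y^b) at the origin is:
I(O; V(x^7), V(y^2)) = dim_k(k[x,y]/(x^7, y^2))
A basis for k[x,y]/(x^7, y^2) is the set of monomials x^i * y^j
where 0 <= i < 7 and 0 <= j < 2.
The number of such monomials is 7 * 2 = 14

14


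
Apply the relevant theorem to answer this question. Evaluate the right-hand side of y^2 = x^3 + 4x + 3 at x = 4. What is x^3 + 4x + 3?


Compute x^3 + 4x + 3 at x = 4:
x^3 = 4^3 = 64
4*x = 4*4 = 16
Sum: 64 + 16 + 3 = 83

83


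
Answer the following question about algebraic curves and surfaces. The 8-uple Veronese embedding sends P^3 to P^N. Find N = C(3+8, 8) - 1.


The Veronese embedding v_d: P^n -> P^N maps each point to all
degree-d monomials in n+1 homogeneous coordinates.
N = C(n+d, d) - 1
N = C(3+8, 8) - 1
N = C(11, 8) - 1
C(11, 8) = 165
N = 165 - 1 = 164

164


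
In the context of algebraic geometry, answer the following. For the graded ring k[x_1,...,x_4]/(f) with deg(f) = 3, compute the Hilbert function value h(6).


For R = k[x_1,...,x_n]/(f) with f homogeneous of degree e:
The Hilbert series is (1 - t^e)/(1 - t)^n.
So h(d) = C(d+n-1, n-1) - C(d-e+n-1, n-1) for d >= e.
With n=4, e=3, d=6:
C(6+4-1, 4-1) = C(9, 3) = 84
C(6-3+4-1, 4-1) = C(6, 3) = 20
h(6) = 84 - 20 = 64

64


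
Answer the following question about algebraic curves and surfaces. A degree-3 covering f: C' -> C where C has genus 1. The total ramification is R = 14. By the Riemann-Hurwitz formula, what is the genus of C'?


Riemann-Hurwitz formula: 2g' - 2 = d(2g - 2) + R
Given: d = 3, g = 1, R = 14
2g' - 2 = 3*(2*1 - 2) + 14
2g' - 2 = 3*0 + 14
2g' - 2 = 0 + 14 = 14
2g' = 16
g' = 8

8


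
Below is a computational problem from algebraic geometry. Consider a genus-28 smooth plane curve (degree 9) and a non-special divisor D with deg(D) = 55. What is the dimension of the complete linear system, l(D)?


First, compute the genus of a smooth plane curve of degree 9:
g = (d-1)(d-2)/2 = (9-1)(9-2)/2 = 28
For a non-special divisor D (i.e., h^1(D) = 0), Riemann-Roch gives:
l(D) = deg(D) - g + 1
Since deg(D) = 55 >= 2g - 1 = 55, D is non-special.
l(D) = 55 - 28 + 1 = 28

28


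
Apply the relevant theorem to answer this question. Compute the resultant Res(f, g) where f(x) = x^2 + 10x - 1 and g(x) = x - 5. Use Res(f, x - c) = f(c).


For Res(f, x - c), we evaluate f at x = c.
f(5) = 5^2 + 10*5 - 1
= 25 + 50 - 1
= 75 - 1 = 74
Res(f, g) = 74

74


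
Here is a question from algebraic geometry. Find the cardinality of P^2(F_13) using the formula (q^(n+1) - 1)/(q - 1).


P^2(F_13) has (q^(n+1) - 1)/(q - 1) points.
= 13^2 + 13^1 + 13^0
= 169 + 13 + 1
= 183

183


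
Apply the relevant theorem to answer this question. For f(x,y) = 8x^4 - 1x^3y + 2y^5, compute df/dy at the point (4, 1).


df/dy = (-1)*x^3 + 5*2*y^4
At (4,1): (-1)*4^3 + 5*2*1^4
= -64 + 10
= -54

-54


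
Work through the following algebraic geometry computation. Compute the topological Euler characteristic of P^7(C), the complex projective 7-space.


The complex projective space P^7 has one cell in each even real dimension 0, 2, ..., 14.
The cohomology groups are H^{2k}(P^7) = Z for k = 0,...,7, and 0 otherwise.
Euler characteristic = sum of Betti numbers = 1 per even-dimensional cohomology group.
chi(P^7) = 7 + 1 = 8

8


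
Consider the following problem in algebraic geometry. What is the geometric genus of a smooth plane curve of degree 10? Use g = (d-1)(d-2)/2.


Using the genus formula for smooth plane curves:
g = (d-1)(d-2)/2
g = (10-1)(10-2)/2
g = 9*8/2
g = 72/2 = 36

36


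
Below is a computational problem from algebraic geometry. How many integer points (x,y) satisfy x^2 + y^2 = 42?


Systematically check integer values of x where x^2 <= 42.
For each valid x, check if 42 - x^2 is a perfect square.
Total integer solutions found: 0

0


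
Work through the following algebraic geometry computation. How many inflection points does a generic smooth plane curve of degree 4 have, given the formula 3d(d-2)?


For a general smooth plane curve C of degree d, the inflection points are
the intersection of C with its Hessian curve, which has degree 3(d-2).
By Bezout, the total intersection number is d * 3(d-2) = 4 * 6 = 24.
For a general curve every flex is ordinary, so each contributes
multiplicity 1 to C·Hess(C), and the number of distinct inflection
points is 3d(d-2).
Inflection points = 3*4*(4-2) = 3*4*2 = 24

24


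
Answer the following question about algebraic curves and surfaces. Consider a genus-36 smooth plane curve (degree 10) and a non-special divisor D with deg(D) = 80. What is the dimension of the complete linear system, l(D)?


First, compute the genus of a smooth plane curve of degree 10:
g = (d-1)(d-2)/2 = (10-1)(10-2)/2 = 36
For a non-special divisor D (i.e., h^1(D) = 0), Riemann-Roch gives:
l(D) = deg(D) - g + 1
Since deg(D) = 80 >= 2g - 1 = 71, D is non-special.
l(D) = 80 - 36 + 1 = 45

45


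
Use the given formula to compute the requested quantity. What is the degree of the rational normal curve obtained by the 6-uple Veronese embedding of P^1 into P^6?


The rational normal curve in P^6 is the image of P^1 under the 6-uple Veronese.
A general hyperplane in P^6 pulls back to a degree-6 form on P^1, which has 6 zeros,
so the curve meets a general hyperplane in 6 points. Degree = 6.

6


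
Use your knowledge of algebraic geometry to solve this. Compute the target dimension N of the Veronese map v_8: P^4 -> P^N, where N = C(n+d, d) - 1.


The Veronese embedding v_d: P^n -> P^N maps each point to all
degree-d monomials in n+1 homogeneous coordinates.
N = C(n+d, d) - 1
N = C(4+8, 8) - 1
N = C(12, 8) - 1
C(12, 8) = 495
N = 495 - 1 = 494

494


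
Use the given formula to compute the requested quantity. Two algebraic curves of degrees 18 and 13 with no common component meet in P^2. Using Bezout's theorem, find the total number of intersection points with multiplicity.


Bezout's theorem states the intersection count equals the product of degrees.
Intersection count = 18 * 13 = 234

234


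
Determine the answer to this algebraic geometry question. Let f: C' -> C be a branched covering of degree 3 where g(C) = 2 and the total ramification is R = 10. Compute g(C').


Riemann-Hurwitz formula: 2g' - 2 = d(2g - 2) + R
Given: d = 3, g = 2, R = 10
2g' - 2 = 3*(2*2 - 2) + 10
2g' - 2 = 3*2 + 10
2g' - 2 = 6 + 10 = 16
2g' = 18
g' = 9

9


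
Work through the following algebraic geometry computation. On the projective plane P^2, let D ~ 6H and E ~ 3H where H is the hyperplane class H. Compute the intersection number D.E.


Using bilinearity of the intersection pairing on the projective plane P^2:
(aH).(bH) = ab * (H.H)
We have H^2 = 1 (Bezout).
D.E = (6H).(3H) = 6*3*1
= 18*1
= 18

18


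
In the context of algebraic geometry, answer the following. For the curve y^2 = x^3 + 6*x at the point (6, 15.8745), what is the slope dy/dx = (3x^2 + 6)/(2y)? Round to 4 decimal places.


Using implicit differentiation of y^2 = x^3 + 6*x:
2y * dy/dx = 3x^2 + 6
dy/dx = (3x^2 + 6)/(2y)
Numerator: 3*6^2 + 6 = 114
Denominator: 2*15.8745 = 31.749
dy/dx = 114/31.749 = 3.5907

3.5907


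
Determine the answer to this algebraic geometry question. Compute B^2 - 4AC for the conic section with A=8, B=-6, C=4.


The discriminant of a conic Ax^2 + Bxy + Cy^2 + ... = 0 is B^2 - 4AC.
B^2 = (-6)^2 = 36
4AC = 4*8*4 = 128
Discriminant = 36 - 128 = -92

-92


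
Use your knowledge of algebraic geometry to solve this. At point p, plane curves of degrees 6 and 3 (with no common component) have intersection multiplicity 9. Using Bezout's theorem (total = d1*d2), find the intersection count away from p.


By Bezout's theorem, the total intersection number is d1 * d2.
Total = 6 * 3 = 18
Intersection multiplicity at p = 9
Remaining intersections = 18 - 9 = 9

9


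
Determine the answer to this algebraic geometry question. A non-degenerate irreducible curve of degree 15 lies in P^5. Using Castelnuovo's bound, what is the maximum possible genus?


Castelnuovo's bound: write d - 1 = m(r-1) + epsilon with 0 <= epsilon < r-1.
d - 1 = 15 - 1 = 14
r - 1 = 5 - 1 = 4
14 = 3*4 + 2, so m = 3, epsilon = 2
pi(d, r) = m(m-1)(r-1)/2 + m*epsilon
= 3*2*4/2 + 3*2
= 24/2 + 6
= 12 + 6 = 18

18


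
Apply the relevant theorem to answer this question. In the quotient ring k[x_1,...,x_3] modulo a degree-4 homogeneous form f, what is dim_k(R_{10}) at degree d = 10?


For R = k[x_1,...,x_n]/(f) with f homogeneous of degree e:
The Hilbert series is (1 - t^e)/(1 - t)^n.
So h(d) = C(d+n-1, n-1) - C(d-e+n-1, n-1) for d >= e.
With n=3, e=4, d=10:
C(10+3-1, 3-1) = C(12, 2) = 66
C(10-4+3-1, 3-1) = C(8, 2) = 28
h(10) = 66 - 28 = 38

38


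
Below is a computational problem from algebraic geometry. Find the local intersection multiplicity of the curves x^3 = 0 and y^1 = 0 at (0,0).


The intersection multiplicity of V(x^a) and V(y^b) at the origin is:
I(O; V(x^3), V(y^1)) = dim_k(k[x,y]/(x^3, y^1))
A basis for k[x,y]/(x^3, y^1) is the set of monomials x^i * y^j
where 0 <= i < 3 and 0 <= j < 1.
The number of such monomials is 3 * 1 = 3

3


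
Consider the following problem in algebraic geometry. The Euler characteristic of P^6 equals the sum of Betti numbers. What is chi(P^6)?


The complex projective space P^6 has one cell in each even real dimension 0, 2, ..., 12.
The cohomology groups are H^{2k}(P^6) = Z for k = 0,...,6, and 0 otherwise.
Euler characteristic = sum of Betti numbers = 1 per even-dimensional cohomology group.
chi(P^6) = 6 + 1 = 7

7


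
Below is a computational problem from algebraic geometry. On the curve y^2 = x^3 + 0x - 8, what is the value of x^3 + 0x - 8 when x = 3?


Compute x^3 + 0x - 8 at x = 3:
x^3 = 3^3 = 27
0*x = 0*3 = 0
Sum: 27 + 0 - 8 = 19

19


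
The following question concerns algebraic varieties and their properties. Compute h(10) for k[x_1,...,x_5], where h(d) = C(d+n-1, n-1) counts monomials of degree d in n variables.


The Hilbert function for the polynomial ring in 5 variables is:
h(d) = C(d+n-1, n-1)
h(10) = C(10+5-1, 5-1) = C(14, 4)
= 14! / (4! * 10!)
= 1001

1001


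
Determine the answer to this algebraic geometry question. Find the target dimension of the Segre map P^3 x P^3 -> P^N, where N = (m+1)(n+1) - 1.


The Segre embedding maps P^m x P^n into P^N via
all products of coordinates from each factor.
N = (m+1)(n+1) - 1
N = (3+1)(3+1) - 1
N = 4*4 - 1
N = 16 - 1 = 15

15


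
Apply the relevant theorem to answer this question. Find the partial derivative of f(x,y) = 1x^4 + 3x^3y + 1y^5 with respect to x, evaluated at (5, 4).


df/dx = 4*1*x^3 + 3*3*x^2*y
At (5,4): 4*1*5^3 + 3*3*5^2*4
= 500 + 900
= 1400

1400


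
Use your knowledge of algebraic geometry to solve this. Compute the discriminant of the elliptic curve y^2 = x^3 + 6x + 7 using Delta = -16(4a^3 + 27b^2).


Compute each component:
4a^3 = 4*6^3 = 4*216 = 864
27b^2 = 27*7^2 = 27*49 = 1323
4a^3 + 27b^2 = 864 + 1323 = 2187
Delta = -16*2187 = -34992

-34992


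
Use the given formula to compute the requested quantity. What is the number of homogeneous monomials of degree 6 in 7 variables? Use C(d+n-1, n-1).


The number of degree-6 monomials in 7 variables is C(d+n-1, n-1).
= C(6+7-1, 7-1) = C(12, 6)
= 924

924


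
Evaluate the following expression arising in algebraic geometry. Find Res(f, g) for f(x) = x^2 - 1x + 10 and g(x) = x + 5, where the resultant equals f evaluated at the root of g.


For Res(f, x - c), we evaluate f at x = c.
f(-5) = (-5)^2 - 1*(-5) + 10
= 25 + 5 + 10
= 30 + 10 = 40
Res(f, g) = 40

40


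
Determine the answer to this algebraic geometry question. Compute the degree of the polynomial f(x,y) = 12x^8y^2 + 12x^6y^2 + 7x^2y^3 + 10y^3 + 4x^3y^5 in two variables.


Examine each term for its total degree (sum of exponents).
  Term '12x^8y^2' has total degree 8+2 = 10.
  Term '12x^6y^2' has total degree 6+2 = 8.
  Term '7x^2y^3' has total degree 2+3 = 5.
  Term '10y^3' has total degree 0+3 = 3.
  Term '4x^3y^5' has total degree 3+5 = 8.
The maximum total degree among all terms is 10.

10


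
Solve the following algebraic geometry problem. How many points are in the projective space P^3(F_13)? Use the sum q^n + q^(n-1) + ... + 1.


P^3(F_13) has (q^(n+1) - 1)/(q - 1) points.
= 13^3 + 13^2 + 13^1 + 13^0
= 2197 + 169 + 13 + 1
= 2380

2380


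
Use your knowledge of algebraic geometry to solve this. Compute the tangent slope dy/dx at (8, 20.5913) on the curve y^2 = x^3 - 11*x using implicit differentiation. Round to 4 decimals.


Using implicit differentiation of y^2 = x^3 - 11*x:
2y * dy/dx = 3x^2 - 11
dy/dx = (3x^2 - 11)/(2y)
Numerator: 3*8^2 - 11 = 181
Denominator: 2*20.5913 = 41.1826
dy/dx = 181/41.1826 = 4.3951

4.3951


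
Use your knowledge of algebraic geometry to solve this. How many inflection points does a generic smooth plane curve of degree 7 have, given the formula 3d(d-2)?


For a general smooth plane curve C of degree d, the inflection points are
the intersection of C with its Hessian curve, which has degree 3(d-2).
By Bezout, the total intersection number is d * 3(d-2) = 7 * 15 = 105.
For a general curve every flex is ordinary, so each contributes
multiplicity 1 to C·Hess(C), and the number of distinct inflection
points is 3d(d-2).
Inflection points = 3*7*(7-2) = 3*7*5 = 105

105


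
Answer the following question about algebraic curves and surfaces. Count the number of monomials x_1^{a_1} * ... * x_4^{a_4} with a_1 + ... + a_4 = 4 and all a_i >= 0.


The number of degree-4 monomials in 4 variables is C(d+n-1, n-1).
= C(4+4-1, 4-1) = C(7, 3)
= 35

35


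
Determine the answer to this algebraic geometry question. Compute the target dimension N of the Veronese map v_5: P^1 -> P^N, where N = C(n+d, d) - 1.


The Veronese embedding v_d: P^n -> P^N maps each point to all
degree-d monomials in n+1 homogeneous coordinates.
N = C(n+d, d) - 1
N = C(1+5, 5) - 1
N = C(6, 5) - 1
C(6, 5) = 6
N = 6 - 1 = 5

5


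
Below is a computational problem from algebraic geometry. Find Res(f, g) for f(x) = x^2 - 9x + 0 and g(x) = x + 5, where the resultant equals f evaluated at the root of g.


For Res(f, x - c), we evaluate f at x = c.
f(-5) = (-5)^2 - 9*(-5) + 0
= 25 + 45 + 0
= 70 + 0 = 70
Res(f, g) = 70

70


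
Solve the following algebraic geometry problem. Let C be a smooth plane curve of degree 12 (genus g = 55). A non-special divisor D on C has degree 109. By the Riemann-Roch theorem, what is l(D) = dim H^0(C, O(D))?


First, compute the genus of a smooth plane curve of degree 12:
g = (d-1)(d-2)/2 = (12-1)(12-2)/2 = 55
For a non-special divisor D (i.e., h^1(D) = 0), Riemann-Roch gives:
l(D) = deg(D) - g + 1
Since deg(D) = 109 >= 2g - 1 = 109, D is non-special.
l(D) = 109 - 55 + 1 = 55

55


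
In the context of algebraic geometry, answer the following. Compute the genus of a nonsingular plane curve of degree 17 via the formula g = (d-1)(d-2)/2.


Using the genus formula for smooth plane curves:
g = (d-1)(d-2)/2
g = (17-1)(17-2)/2
g = 16*15/2
g = 240/2 = 120

120


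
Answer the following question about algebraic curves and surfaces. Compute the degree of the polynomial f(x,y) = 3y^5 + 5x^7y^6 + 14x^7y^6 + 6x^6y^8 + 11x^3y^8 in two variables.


Examine each term for its total degree (sum of exponents).
  Term '3y^5' has total degree 0+5 = 5.
  Term '5x^7y^6' has total degree 7+6 = 13.
  Term '14x^7y^6' has total degree 7+6 = 13.
  Term '6x^6y^8' has total degree 6+8 = 14.
  Term '11x^3y^8' has total degree 3+8 = 11.
The maximum total degree among all terms is 14.

14


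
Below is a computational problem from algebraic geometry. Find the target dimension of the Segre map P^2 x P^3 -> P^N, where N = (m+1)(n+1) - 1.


The Segre embedding maps P^m x P^n into P^N via
all products of coordinates from each factor.
N = (m+1)(n+1) - 1
N = (2+1)(3+1) - 1
N = 3*4 - 1
N = 12 - 1 = 11

11


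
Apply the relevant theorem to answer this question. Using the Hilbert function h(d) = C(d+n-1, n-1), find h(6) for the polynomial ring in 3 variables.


The Hilbert function for the polynomial ring in 3 variables is:
h(d) = C(d+n-1, n-1)
h(6) = C(6+3-1, 3-1) = C(8, 2)
= 8! / (2! * 6!)
= 28

28


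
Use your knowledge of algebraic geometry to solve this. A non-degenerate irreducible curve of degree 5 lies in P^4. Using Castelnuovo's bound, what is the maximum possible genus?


Castelnuovo's bound: write d - 1 = m(r-1) + epsilon with 0 <= epsilon < r-1.
d - 1 = 5 - 1 = 4
r - 1 = 4 - 1 = 3
4 = 1*3 + 1, so m = 1, epsilon = 1
pi(d, r) = m(m-1)(r-1)/2 + m*epsilon
= 1*0*3/2 + 1*1
= 0/2 + 1
= 0 + 1 = 1

1


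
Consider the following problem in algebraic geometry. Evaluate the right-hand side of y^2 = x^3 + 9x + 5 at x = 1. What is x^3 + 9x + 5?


Compute x^3 + 9x + 5 at x = 1:
x^3 = 1^3 = 1
9*x = 9*1 = 9
Sum: 1 + 9 + 5 = 15

15


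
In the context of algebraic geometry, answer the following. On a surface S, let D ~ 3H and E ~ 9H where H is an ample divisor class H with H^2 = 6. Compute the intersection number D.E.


Using bilinearity of the intersection pairing on a surface S:
(aH).(bH) = ab * (H.H)
We have H^2 = 6.
D.E = (3H).(9H) = 3*9*6
= 27*6
= 162

162


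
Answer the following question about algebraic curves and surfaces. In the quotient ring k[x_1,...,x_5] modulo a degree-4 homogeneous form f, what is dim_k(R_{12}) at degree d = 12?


For R = k[x_1,...,x_n]/(f) with f homogeneous of degree e:
The Hilbert series is (1 - t^e)/(1 - t)^n.
So h(d) = C(d+n-1, n-1) - C(d-e+n-1, n-1) for d >= e.
With n=5, e=4, d=12:
C(12+5-1, 5-1) = C(16, 4) = 1820
C(12-4+5-1, 5-1) = C(12, 4) = 495
h(12) = 1820 - 495 = 1325

1325


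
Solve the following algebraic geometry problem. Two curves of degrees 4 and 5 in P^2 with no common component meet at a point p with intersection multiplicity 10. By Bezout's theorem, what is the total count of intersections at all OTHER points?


By Bezout's theorem, the total intersection number is d1 * d2.
Total = 4 * 5 = 20
Intersection multiplicity at p = 10
Remaining intersections = 20 - 10 = 10

10


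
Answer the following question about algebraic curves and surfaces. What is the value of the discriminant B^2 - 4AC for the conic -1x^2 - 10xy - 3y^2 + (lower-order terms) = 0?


The discriminant of a conic Ax^2 + Bxy + Cy^2 + ... = 0 is B^2 - 4AC.
B^2 = (-10)^2 = 100
4AC = 4*(-1)*(-3) = 12
Discriminant = 100 - 12 = 88

88


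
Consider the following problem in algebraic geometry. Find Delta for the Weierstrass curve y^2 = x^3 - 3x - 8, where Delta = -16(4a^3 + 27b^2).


Compute each component:
4a^3 = 4*(-3)^3 = 4*(-27) = -108
27b^2 = 27*(-8)^2 = 27*64 = 1728
4a^3 + 27b^2 = -108 + 1728 = 1620
Delta = -16*1620 = -25920

-25920


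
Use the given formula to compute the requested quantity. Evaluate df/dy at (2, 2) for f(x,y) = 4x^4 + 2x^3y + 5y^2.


df/dy = 2*x^3 + 2*5*y^1
At (2,2): 2*2^3 + 2*5*2^1
= 16 + 20
= 36

36


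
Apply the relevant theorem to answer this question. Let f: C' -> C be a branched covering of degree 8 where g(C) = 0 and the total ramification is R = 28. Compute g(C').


Riemann-Hurwitz formula: 2g' - 2 = d(2g - 2) + R
Given: d = 8, g = 0, R = 28
2g' - 2 = 8*(2*0 - 2) + 28
2g' - 2 = 8*(-2) + 28
2g' - 2 = -16 + 28 = 12
2g' = 14
g' = 7

7


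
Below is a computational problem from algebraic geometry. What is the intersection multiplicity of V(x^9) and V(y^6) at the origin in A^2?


The intersection multiplicity of V(x^a) and V(y^b) at the origin is:
I(O; V(x^9), V(y^6)) = dim_k(k[x,y]/(x^9, y^6))
A basis for k[x,y]/(x^9, y^6) is the set of monomials x^i * y^j
where 0 <= i < 9 and 0 <= j < 6.
The number of such monomials is 9 * 6 = 54

54


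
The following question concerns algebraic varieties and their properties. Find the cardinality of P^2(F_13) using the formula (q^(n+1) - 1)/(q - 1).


P^2(F_13) has (q^(n+1) - 1)/(q - 1) points.
= 13^2 + 13^1 + 13^0
= 169 + 13 + 1
= 183

183


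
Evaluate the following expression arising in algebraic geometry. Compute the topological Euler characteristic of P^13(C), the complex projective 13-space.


The complex projective space P^13 has one cell in each even real dimension 0, 2, ..., 26.
The cohomology groups are H^{2k}(P^13) = Z for k = 0,...,13, and 0 otherwise.
Euler characteristic = sum of Betti numbers = 1 per even-dimensional cohomology group.
chi(P^13) = 13 + 1 = 14

14


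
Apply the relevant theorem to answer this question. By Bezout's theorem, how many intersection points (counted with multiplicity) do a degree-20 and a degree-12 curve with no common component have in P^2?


Bezout's theorem states the intersection count equals the product of degrees.
Intersection count = 20 * 12 = 240

240


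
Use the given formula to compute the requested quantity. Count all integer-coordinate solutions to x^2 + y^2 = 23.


Systematically check integer values of x where x^2 <= 23.
For each valid x, check if 23 - x^2 is a perfect square.
Total integer solutions found: 0

0


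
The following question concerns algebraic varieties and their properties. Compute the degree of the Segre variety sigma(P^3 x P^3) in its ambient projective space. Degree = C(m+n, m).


The degree of the Segre variety P^3 x P^3 is C(m+n, m).
= C(6, 3)
= 20

20


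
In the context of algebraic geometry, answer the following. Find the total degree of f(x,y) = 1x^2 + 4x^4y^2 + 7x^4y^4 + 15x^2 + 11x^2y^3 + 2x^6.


Examine each term for its total degree (sum of exponents).
  Term '1x^2' has total degree 2+0 = 2.
  Term '4x^4y^2' has total degree 4+2 = 6.
  Term '7x^4y^4' has total degree 4+4 = 8.
  Term '15x^2' has total degree 2+0 = 2.
  Term '11x^2y^3' has total degree 2+3 = 5.
  Term '2x^6' has total degree 6+0 = 6.
The maximum total degree among all terms is 8.

8


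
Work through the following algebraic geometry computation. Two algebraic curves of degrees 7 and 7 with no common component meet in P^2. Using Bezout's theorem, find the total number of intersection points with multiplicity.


Bezout's theorem states the intersection count equals the product of degrees.
Intersection count = 7 * 7 = 49

49


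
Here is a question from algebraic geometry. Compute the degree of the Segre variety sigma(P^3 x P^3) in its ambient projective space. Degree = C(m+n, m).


The degree of the Segre variety P^3 x P^3 is C(m+n, m).
= C(6, 3)
= 20

20


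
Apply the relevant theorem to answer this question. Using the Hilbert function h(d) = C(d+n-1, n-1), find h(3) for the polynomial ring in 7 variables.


The Hilbert function for the polynomial ring in 7 variables is:
h(d) = C(d+n-1, n-1)
h(3) = C(3+7-1, 7-1) = C(9, 6)
= 9! / (6! * 3!)
= 84

84


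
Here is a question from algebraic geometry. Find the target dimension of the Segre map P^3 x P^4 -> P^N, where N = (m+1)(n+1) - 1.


The Segre embedding maps P^m x P^n into P^N via
all products of coordinates from each factor.
N = (m+1)(n+1) - 1
N = (3+1)(4+1) - 1
N = 4*5 - 1
N = 20 - 1 = 19

19


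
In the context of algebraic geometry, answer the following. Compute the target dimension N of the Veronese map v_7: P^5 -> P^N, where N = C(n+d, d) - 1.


The Veronese embedding v_d: P^n -> P^N maps each point to all
degree-d monomials in n+1 homogeneous coordinates.
N = C(n+d, d) - 1
N = C(5+7, 7) - 1
N = C(12, 7) - 1
C(12, 7) = 792
N = 792 - 1 = 791

791


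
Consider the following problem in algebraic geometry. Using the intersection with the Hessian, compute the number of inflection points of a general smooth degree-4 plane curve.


For a general smooth plane curve C of degree d, the inflection points are
the intersection of C with its Hessian curve, which has degree 3(d-2).
By Bezout, the total intersection number is d * 3(d-2) = 4 * 6 = 24.
For a general curve every flex is ordinary, so each contributes
multiplicity 1 to C·Hess(C), and the number of distinct inflection
points is 3d(d-2).
Inflection points = 3*4*(4-2) = 3*4*2 = 24

24


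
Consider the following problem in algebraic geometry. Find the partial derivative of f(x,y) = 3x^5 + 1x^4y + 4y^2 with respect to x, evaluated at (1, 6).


df/dx = 5*3*x^4 + 4*1*x^3*y
At (1,6): 5*3*1^4 + 4*1*1^3*6
= 15 + 24
= 39

39


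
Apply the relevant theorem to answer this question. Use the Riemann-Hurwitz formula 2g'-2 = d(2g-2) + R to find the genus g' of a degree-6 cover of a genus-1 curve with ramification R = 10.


Riemann-Hurwitz formula: 2g' - 2 = d(2g - 2) + R
Given: d = 6, g = 1, R = 10
2g' - 2 = 6*(2*1 - 2) + 10
2g' - 2 = 6*0 + 10
2g' - 2 = 0 + 10 = 10
2g' = 12
g' = 6

6


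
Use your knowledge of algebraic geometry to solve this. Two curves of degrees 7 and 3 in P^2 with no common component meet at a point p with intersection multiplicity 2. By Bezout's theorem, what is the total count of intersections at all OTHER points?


By Bezout's theorem, the total intersection number is d1 * d2.
Total = 7 * 3 = 21
Intersection multiplicity at p = 2
Remaining intersections = 21 - 2 = 19

19


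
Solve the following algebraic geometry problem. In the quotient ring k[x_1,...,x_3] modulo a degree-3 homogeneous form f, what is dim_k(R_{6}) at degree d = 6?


For R = k[x_1,...,x_n]/(f) with f homogeneous of degree e:
The Hilbert series is (1 - t^e)/(1 - t)^n.
So h(d) = C(d+n-1, n-1) - C(d-e+n-1, n-1) for d >= e.
With n=3, e=3, d=6:
C(6+3-1, 3-1) = C(8, 2) = 28
C(6-3+3-1, 3-1) = C(5, 2) = 10
h(6) = 28 - 10 = 18

18


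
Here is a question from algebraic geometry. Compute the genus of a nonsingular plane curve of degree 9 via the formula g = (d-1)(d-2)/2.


Using the genus formula for smooth plane curves:
g = (d-1)(d-2)/2
g = (9-1)(9-2)/2
g = 8*7/2
g = 56/2 = 28

28


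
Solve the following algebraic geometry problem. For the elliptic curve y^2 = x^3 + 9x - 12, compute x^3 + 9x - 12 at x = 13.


Compute x^3 + 9x - 12 at x = 13:
x^3 = 13^3 = 2197
9*x = 9*13 = 117
Sum: 2197 + 117 - 12 = 2302

2302


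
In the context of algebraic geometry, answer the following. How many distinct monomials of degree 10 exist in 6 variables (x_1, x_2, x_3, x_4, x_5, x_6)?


The number of degree-10 monomials in 6 variables is C(d+n-1, n-1).
= C(10+6-1, 6-1) = C(15, 5)
= 3003

3003


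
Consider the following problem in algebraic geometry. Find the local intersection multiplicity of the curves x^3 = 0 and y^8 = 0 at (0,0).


The intersection multiplicity of V(x^a) and V(y^b) at the origin is:
I(O; V(x^3), V(y^8)) = dim_k(k[x,y]/(x^3, y^8))
A basis for k[x,y]/(x^3, y^8) is the set of monomials x^i * y^j
where 0 <= i < 3 and 0 <= j < 8.
The number of such monomials is 3 * 8 = 24

24


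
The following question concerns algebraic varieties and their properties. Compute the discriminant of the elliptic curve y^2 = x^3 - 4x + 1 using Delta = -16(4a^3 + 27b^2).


Compute each component:
4a^3 = 4*(-4)^3 = 4*(-64) = -256
27b^2 = 27*1^2 = 27*1 = 27
4a^3 + 27b^2 = -256 + 27 = -229
Delta = -16*(-229) = 3664

3664


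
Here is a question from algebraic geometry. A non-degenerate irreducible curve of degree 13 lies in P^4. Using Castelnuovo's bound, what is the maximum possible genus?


Castelnuovo's bound: write d - 1 = m(r-1) + epsilon with 0 <= epsilon < r-1.
d - 1 = 13 - 1 = 12
r - 1 = 4 - 1 = 3
12 = 4*3 + 0, so m = 4, epsilon = 0
pi(d, r) = m(m-1)(r-1)/2 + m*epsilon
= 4*3*3/2 + 4*0
= 36/2 + 0
= 18 + 0 = 18

18


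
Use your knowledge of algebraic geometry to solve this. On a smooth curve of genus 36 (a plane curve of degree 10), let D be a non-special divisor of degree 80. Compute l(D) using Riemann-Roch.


First, compute the genus of a smooth plane curve of degree 10:
g = (d-1)(d-2)/2 = (10-1)(10-2)/2 = 36
For a non-special divisor D (i.e., h^1(D) = 0), Riemann-Roch gives:
l(D) = deg(D) - g + 1
Since deg(D) = 80 >= 2g - 1 = 71, D is non-special.
l(D) = 80 - 36 + 1 = 45

45


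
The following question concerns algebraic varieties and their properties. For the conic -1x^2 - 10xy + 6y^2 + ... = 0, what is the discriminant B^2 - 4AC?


The discriminant of a conic Ax^2 + Bxy + Cy^2 + ... = 0 is B^2 - 4AC.
B^2 = (-10)^2 = 100
4AC = 4*(-1)*6 = -24
Discriminant = 100 + 24 = 124

124


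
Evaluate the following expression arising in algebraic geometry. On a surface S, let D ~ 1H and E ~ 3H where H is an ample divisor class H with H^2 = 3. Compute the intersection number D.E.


Using bilinearity of the intersection pairing on a surface S:
(aH).(bH) = ab * (H.H)
We have H^2 = 3.
D.E = (1H).(3H) = 1*3*3
= 3*3
= 9

9


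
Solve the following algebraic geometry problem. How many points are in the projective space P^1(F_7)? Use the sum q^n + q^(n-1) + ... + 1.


P^1(F_7) has (q^(n+1) - 1)/(q - 1) points.
= 7^1 + 7^0
= 7 + 1
= 8

8


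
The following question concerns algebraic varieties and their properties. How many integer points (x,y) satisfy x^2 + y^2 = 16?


Systematically check integer values of x where x^2 <= 16.
For each valid x, check if 16 - x^2 is a perfect square.
x=0: 16 - 0 = 16, sqrt = 4 (valid)
x=4: 16 - 16 = 0, sqrt = 0 (valid)
Total integer solutions found: 4

4


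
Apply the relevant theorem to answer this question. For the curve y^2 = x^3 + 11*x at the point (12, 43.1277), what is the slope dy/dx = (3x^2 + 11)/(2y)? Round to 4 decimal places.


Using implicit differentiation of y^2 = x^3 + 11*x:
2y * dy/dx = 3x^2 + 11
dy/dx = (3x^2 + 11)/(2y)
Numerator: 3*12^2 + 11 = 443
Denominator: 2*43.1277 = 86.2554
dy/dx = 443/86.2554 = 5.1359

5.1359


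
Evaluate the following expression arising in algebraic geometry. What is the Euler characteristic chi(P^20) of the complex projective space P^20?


The complex projective space P^20 has one cell in each even real dimension 0, 2, ..., 40.
The cohomology groups are H^{2k}(P^20) = Z for k = 0,...,20, and 0 otherwise.
Euler characteristic = sum of Betti numbers = 1 per even-dimensional cohomology group.
chi(P^20) = 20 + 1 = 21

21


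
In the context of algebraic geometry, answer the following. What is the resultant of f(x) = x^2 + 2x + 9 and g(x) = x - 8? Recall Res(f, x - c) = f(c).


For Res(f, x - c), we evaluate f at x = c.
f(8) = 8^2 + 2*8 + 9
= 64 + 16 + 9
= 80 + 9 = 89
Res(f, g) = 89

89


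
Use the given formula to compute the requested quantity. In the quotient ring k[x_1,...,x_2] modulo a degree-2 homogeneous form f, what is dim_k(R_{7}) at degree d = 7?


For R = k[x_1,...,x_n]/(f) with f homogeneous of degree e:
The Hilbert series is (1 - t^e)/(1 - t)^n.
So h(d) = C(d+n-1, n-1) - C(d-e+n-1, n-1) for d >= e.
With n=2, e=2, d=7:
C(7+2-1, 2-1) = C(8, 1) = 8
C(7-2+2-1, 2-1) = C(6, 1) = 6
h(7) = 8 - 6 = 2

2


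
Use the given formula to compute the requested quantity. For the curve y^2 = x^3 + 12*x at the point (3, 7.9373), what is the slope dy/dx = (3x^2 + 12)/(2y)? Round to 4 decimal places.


Using implicit differentiation of y^2 = x^3 + 12*x:
2y * dy/dx = 3x^2 + 12
dy/dx = (3x^2 + 12)/(2y)
Numerator: 3*3^2 + 12 = 39
Denominator: 2*7.9373 = 15.8746
dy/dx = 39/15.8746 = 2.4568

2.4568


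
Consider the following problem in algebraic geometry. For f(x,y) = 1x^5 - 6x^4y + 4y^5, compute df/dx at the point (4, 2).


df/dx = 5*1*x^4 + 4*(-6)*x^3*y
At (4,2): 5*1*4^4 + 4*(-6)*4^3*2
= 1280 - 3072
= -1792

-1792


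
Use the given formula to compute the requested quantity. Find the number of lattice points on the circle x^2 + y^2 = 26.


Systematically check integer values of x where x^2 <= 26.
For each valid x, check if 26 - x^2 is a perfect square.
x=1: 26 - 1 = 25, sqrt = 5 (valid)
x=5: 26 - 25 = 1, sqrt = 1 (valid)
Total integer solutions found: 8

8


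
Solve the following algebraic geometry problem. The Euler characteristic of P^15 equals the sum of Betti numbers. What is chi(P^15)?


The complex projective space P^15 has one cell in each even real dimension 0, 2, ..., 30.
The cohomology groups are H^{2k}(P^15) = Z for k = 0,...,15, and 0 otherwise.
Euler characteristic = sum of Betti numbers = 1 per even-dimensional cohomology group.
chi(P^15) = 15 + 1 = 16

16


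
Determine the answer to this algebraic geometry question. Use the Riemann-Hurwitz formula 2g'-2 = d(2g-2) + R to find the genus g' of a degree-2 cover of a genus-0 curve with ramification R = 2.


Riemann-Hurwitz formula: 2g' - 2 = d(2g - 2) + R
Given: d = 2, g = 0, R = 2
2g' - 2 = 2*(2*0 - 2) + 2
2g' - 2 = 2*(-2) + 2
2g' - 2 = -4 + 2 = -2
2g' = 0
g' = 0

0


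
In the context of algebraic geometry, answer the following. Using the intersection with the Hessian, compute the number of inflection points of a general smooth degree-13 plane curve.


For a general smooth plane curve C of degree d, the inflection points are
the intersection of C with its Hessian curve, which has degree 3(d-2).
By Bezout, the total intersection number is d * 3(d-2) = 13 * 33 = 429.
For a general curve every flex is ordinary, so each contributes
multiplicity 1 to C·Hess(C), and the number of distinct inflection
points is 3d(d-2).
Inflection points = 3*13*(13-2) = 3*13*11 = 429

429
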